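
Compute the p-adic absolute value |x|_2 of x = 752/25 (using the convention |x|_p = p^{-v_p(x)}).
|752/25|_2 = 1/16

Step 1 — compute v_2(x) by factoring powers of 2 out of the numerator and denominator: v_2(752/25) = 4. Step 2 — apply |x|_p = p^{-v_p(x)} = 2^{-4} = 1/16.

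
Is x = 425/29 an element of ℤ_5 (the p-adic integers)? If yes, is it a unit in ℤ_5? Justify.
x ∈ ℤ_5 but not a unit; v_5(x) = 2 > 0

ℤ_5 = {x ∈ ℚ_5 : v_5(x) ≥ 0} and ℤ_5^× = {x ∈ ℤ_5 : v_5(x) = 0}. Here v_5(425/29) = v_5(num) − v_5(den) = 2; compare against these criteria.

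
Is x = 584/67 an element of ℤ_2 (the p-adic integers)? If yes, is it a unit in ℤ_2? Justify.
x ∈ ℤ_2 but not a unit; v_2(x) = 3 > 0

ℤ_2 = {x ∈ ℚ_2 : v_2(x) ≥ 0} and ℤ_2^× = {x ∈ ℤ_2 : v_2(x) = 0}. Here v_2(584/67) = v_2(num) − v_2(den) = 3; compare against these criteria.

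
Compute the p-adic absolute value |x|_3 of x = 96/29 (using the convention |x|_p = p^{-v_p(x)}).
|96/29|_3 = 1/3

Step 1 — compute v_3(x) by factoring powers of 3 out of the numerator and denominator: v_3(96/29) = 1. Step 2 — apply |x|_p = p^{-v_p(x)} = 3^{-1} = 1/3.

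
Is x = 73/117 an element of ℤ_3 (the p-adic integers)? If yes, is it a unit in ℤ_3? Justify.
x ∉ ℤ_3 (v_3(x) = -2 < 0)

ℤ_3 = {x ∈ ℚ_3 : v_3(x) ≥ 0} and ℤ_3^× = {x ∈ ℤ_3 : v_3(x) = 0}. Here v_3(73/117) = v_3(num) − v_3(den) = -2; compare against these criteria.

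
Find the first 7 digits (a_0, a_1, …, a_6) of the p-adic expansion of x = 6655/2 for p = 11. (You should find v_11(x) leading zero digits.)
(a_0, …, a_6) = (0, 0, 0, 8, 5, 5, 5)

v_11(6655/2) = 3, so a_0 = ... = a_2 = 0. Factor out: x = 11^3 · u with u = 5/2 a unit in ℤ_11. Expand u iteratively via a_{v+i} = u_i mod 11, u_{i+1} = (u_i − a_{v+i})/11:
  u_0 = 5/2;  a_3 = 8;  u_1 = (u_0 − 8)/11 = -1/2
  u_1 = -1/2;  a_4 = 5;  u_2 = (u_1 − 5)/11 = -1/2
  u_2 = -1/2;  a_5 = 5;  u_3 = (u_2 − 5)/11 = -1/2
  u_3 = -1/2;  a_6 = 5;  u_4 = (u_3 − 5)/11 = -1/2
Digits: (0, 0, 0, 8, 5, 5, 5).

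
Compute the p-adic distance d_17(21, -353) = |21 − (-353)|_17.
d_17(21, -353) = 1/17

Step 1 — x − y = 21 − (-353) = 374. Step 2 — v_17(374) = 1 (factor: 374 = (17^1 · 22); the sign does not affect v_p). Step 3 — |x − y|_17 = 17^{-1} = 1/17.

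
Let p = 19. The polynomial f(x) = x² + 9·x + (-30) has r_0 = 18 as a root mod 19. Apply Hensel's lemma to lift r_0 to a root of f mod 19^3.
r_2 = 1500 (mod 6859)

Hensel: r_{i+1} = r_i − f(r_i)·(f′(r_i))^{-1} mod 19^{i+2}, f′(x) = 2x + 9. Iterate:
  r_0 = 18 (mod 19)
  r_1 = 56 (mod 361)
  r_2 = 1500 (mod 6859)
Final: r = 1500 satisfies f(r) ≡ 0 mod 19^3.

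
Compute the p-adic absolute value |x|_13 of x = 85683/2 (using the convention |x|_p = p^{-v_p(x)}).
|85683/2|_13 = 1/28561

Step 1 — compute v_13(x) by factoring powers of 13 out of the numerator and denominator: v_13(85683/2) = 4. Step 2 — apply |x|_p = p^{-v_p(x)} = 13^{-4} = 1/28561.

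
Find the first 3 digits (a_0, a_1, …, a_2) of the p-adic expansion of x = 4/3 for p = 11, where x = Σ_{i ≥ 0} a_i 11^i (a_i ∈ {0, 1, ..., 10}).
(a_0, …, a_2) = (5, 7, 3)

v_11(4/3) = 0 (numerator and denominator both coprime to 11), so x ∈ ℤ_11^×. Compute digits iteratively via a_i = x_i mod 11, x_{i+1} = (x_i − a_i)/11, with x_0 = x:
  x_0 = 4/3;  a_0 = 5;  x_1 = (x_0 − 5)/11 = -1/3
  x_1 = -1/3;  a_1 = 7;  x_2 = (x_1 − 7)/11 = -2/3
  x_2 = -2/3;  a_2 = 3;  x_3 = (x_2 − 3)/11 = -1/3
Digits: (5, 7, 3).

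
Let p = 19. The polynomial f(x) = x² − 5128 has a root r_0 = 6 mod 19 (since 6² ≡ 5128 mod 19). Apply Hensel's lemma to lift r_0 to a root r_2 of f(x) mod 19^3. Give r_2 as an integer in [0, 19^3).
r_2 = 6447 (mod 6859)

Hensel's recurrence: r_{i+1} = r_i − f(r_i)·(f′(r_i))^{-1} mod 19^{i+2}, with f′(x) = 2x. Iterate:
  r_0 = 6 (mod 19)
  r_1 = 310 (mod 361)
  r_2 = 6447 (mod 6859)
Final: r_2 = 6447, and one checks f(r_2) ≡ 0 mod 19^3.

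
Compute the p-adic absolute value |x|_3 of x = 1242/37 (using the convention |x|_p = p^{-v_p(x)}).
|1242/37|_3 = 1/27

Step 1 — compute v_3(x) by factoring powers of 3 out of the numerator and denominator: v_3(1242/37) = 3. Step 2 — apply |x|_p = p^{-v_p(x)} = 3^{-3} = 1/27.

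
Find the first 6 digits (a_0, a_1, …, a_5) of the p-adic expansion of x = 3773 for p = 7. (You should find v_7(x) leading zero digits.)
(a_0, …, a_5) = (0, 0, 0, 4, 1, 0)

v_7(3773) = 3, so a_0 = ... = a_2 = 0. Factor out: x = 7^3 · u with u = 11 a unit in ℤ_7. Expand u iteratively via a_{v+i} = u_i mod 7, u_{i+1} = (u_i − a_{v+i})/7:
  u_0 = 11;  a_3 = 4;  u_1 = (u_0 − 4)/7 = 1
  u_1 = 1;  a_4 = 1;  u_2 = (u_1 − 1)/7 = 0
  u_2 = 0;  a_5 = 0;  u_3 = (u_2 − 0)/7 = 0
Digits: (0, 0, 0, 4, 1, 0).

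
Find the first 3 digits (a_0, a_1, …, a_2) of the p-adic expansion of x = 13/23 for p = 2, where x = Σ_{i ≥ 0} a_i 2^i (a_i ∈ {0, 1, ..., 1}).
(a_0, …, a_2) = (1, 1, 0)

v_2(13/23) = 0 (numerator and denominator both coprime to 2), so x ∈ ℤ_2^×. Compute digits iteratively via a_i = x_i mod 2, x_{i+1} = (x_i − a_i)/2, with x_0 = x:
  x_0 = 13/23;  a_0 = 1;  x_1 = (x_0 − 1)/2 = -5/23
  x_1 = -5/23;  a_1 = 1;  x_2 = (x_1 − 1)/2 = -14/23
  x_2 = -14/23;  a_2 = 0;  x_3 = (x_2 − 0)/2 = -7/23
Digits: (1, 1, 0).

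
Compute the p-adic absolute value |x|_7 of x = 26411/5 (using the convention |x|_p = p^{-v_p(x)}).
|26411/5|_7 = 1/2401

Step 1 — compute v_7(x) by factoring powers of 7 out of the numerator and denominator: v_7(26411/5) = 4. Step 2 — apply |x|_p = p^{-v_p(x)} = 7^{-4} = 1/2401.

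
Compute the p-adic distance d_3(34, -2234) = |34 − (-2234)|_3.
d_3(34, -2234) = 1/81

Step 1 — x − y = 34 − (-2234) = 2268. Step 2 — v_3(2268) = 4 (factor: 2268 = (3^4 · 28); the sign does not affect v_p). Step 3 — |x − y|_3 = 3^{-4} = 1/81.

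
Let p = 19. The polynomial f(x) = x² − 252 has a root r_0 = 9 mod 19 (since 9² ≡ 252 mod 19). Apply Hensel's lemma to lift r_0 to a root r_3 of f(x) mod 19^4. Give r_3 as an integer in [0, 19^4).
r_3 = 101279 (mod 130321)

Hensel's recurrence: r_{i+1} = r_i − f(r_i)·(f′(r_i))^{-1} mod 19^{i+2}, with f′(x) = 2x. Iterate:
  r_0 = 9 (mod 19)
  r_1 = 199 (mod 361)
  r_2 = 5253 (mod 6859)
  r_3 = 101279 (mod 130321)
Final: r_3 = 101279, and one checks f(r_3) ≡ 0 mod 19^4.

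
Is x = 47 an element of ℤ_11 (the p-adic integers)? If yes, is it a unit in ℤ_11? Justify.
x ∈ ℤ_11^× (unit); v_11(x) = 0

ℤ_11 = {x ∈ ℚ_11 : v_11(x) ≥ 0} and ℤ_11^× = {x ∈ ℤ_11 : v_11(x) = 0}. Here v_11(47) = v_11(num) − v_11(den) = 0; compare against these criteria.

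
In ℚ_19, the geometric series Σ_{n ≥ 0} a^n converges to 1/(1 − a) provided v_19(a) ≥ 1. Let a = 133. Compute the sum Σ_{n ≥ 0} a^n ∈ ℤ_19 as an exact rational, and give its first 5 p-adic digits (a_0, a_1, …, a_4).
Σ a^n = 1/(1 − a) = -1/132;  first 5 digits = (1, 7, 11, 3, 6)

v_19(a) = 1 ≥ 1, so the series converges in ℤ_19 to 1/(1 − a) = 1/(1 − 133) = -1/132. Expand this rational in ℤ_19: compute digits iteratively via d_i = x_i mod 19, x_{i+1} = (x_i − d_i)/19. The first 5 digits are (1, 7, 11, 3, 6).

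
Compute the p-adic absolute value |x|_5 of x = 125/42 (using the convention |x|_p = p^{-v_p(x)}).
|125/42|_5 = 1/125

Step 1 — compute v_5(x) by factoring powers of 5 out of the numerator and denominator: v_5(125/42) = 3. Step 2 — apply |x|_p = p^{-v_p(x)} = 5^{-3} = 1/125.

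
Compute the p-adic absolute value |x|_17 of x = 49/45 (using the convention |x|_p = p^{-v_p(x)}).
|49/45|_17 = 1

Step 1 — compute v_17(x) by factoring powers of 17 out of the numerator and denominator: v_17(49/45) = 0. Step 2 — apply |x|_p = p^{-v_p(x)} = 17^{0} = 1.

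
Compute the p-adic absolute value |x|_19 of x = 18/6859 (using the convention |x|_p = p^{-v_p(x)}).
|18/6859|_19 = 6859

Step 1 — compute v_19(x) by factoring powers of 19 out of the numerator and denominator: v_19(18/6859) = -3. Step 2 — apply |x|_p = p^{-v_p(x)} = 19^{3} = 6859.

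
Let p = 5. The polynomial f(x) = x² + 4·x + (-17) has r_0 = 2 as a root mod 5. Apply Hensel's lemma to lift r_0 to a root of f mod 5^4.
r_3 = 162 (mod 625)

Hensel: r_{i+1} = r_i − f(r_i)·(f′(r_i))^{-1} mod 5^{i+2}, f′(x) = 2x + 4. Iterate:
  r_0 = 2 (mod 5)
  r_1 = 12 (mod 25)
  r_2 = 37 (mod 125)
  r_3 = 162 (mod 625)
Final: r = 162 satisfies f(r) ≡ 0 mod 5^4.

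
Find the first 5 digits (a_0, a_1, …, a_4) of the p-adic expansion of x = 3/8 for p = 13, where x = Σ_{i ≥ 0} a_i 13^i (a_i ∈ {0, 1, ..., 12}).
(a_0, …, a_4) = (2, 8, 1, 8, 1)

v_13(3/8) = 0 (numerator and denominator both coprime to 13), so x ∈ ℤ_13^×. Compute digits iteratively via a_i = x_i mod 13, x_{i+1} = (x_i − a_i)/13, with x_0 = x:
  x_0 = 3/8;  a_0 = 2;  x_1 = (x_0 − 2)/13 = -1/8
  x_1 = -1/8;  a_1 = 8;  x_2 = (x_1 − 8)/13 = -5/8
  x_2 = -5/8;  a_2 = 1;  x_3 = (x_2 − 1)/13 = -1/8
  x_3 = -1/8;  a_3 = 8;  x_4 = (x_3 − 8)/13 = -5/8
  x_4 = -5/8;  a_4 = 1;  x_5 = (x_4 − 1)/13 = -1/8
Digits: (2, 8, 1, 8, 1).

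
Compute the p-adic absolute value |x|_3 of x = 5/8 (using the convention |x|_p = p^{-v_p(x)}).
|5/8|_3 = 1

Step 1 — compute v_3(x) by factoring powers of 3 out of the numerator and denominator: v_3(5/8) = 0. Step 2 — apply |x|_p = p^{-v_p(x)} = 3^{0} = 1.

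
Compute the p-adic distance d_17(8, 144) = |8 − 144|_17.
d_17(8, 144) = 1/17

Step 1 — x − y = 8 − 144 = -136. Step 2 — v_17(-136) = 1 (factor: -136 = −(17^1 · 8); the sign does not affect v_p). Step 3 — |x − y|_17 = 17^{-1} = 1/17.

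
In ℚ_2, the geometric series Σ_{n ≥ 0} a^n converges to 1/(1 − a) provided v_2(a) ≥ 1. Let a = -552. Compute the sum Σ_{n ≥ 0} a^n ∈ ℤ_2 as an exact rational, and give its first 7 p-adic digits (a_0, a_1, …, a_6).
Σ a^n = 1/(1 − a) = 1/553;  first 7 digits = (1, 0, 0, 1, 1, 0, 0)

v_2(a) = 3 ≥ 1, so the series converges in ℤ_2 to 1/(1 − a) = 1/(1 − (-552)) = 1/553. Expand this rational in ℤ_2: compute digits iteratively via d_i = x_i mod 2, x_{i+1} = (x_i − d_i)/2. The first 7 digits are (1, 0, 0, 1, 1, 0, 0).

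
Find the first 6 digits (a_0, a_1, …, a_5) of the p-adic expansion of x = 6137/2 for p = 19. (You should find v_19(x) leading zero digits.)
(a_0, …, a_5) = (0, 0, 18, 9, 9, 9)

v_19(6137/2) = 2, so a_0 = ... = a_1 = 0. Factor out: x = 19^2 · u with u = 17/2 a unit in ℤ_19. Expand u iteratively via a_{v+i} = u_i mod 19, u_{i+1} = (u_i − a_{v+i})/19:
  u_0 = 17/2;  a_2 = 18;  u_1 = (u_0 − 18)/19 = -1/2
  u_1 = -1/2;  a_3 = 9;  u_2 = (u_1 − 9)/19 = -1/2
  u_2 = -1/2;  a_4 = 9;  u_3 = (u_2 − 9)/19 = -1/2
  u_3 = -1/2;  a_5 = 9;  u_4 = (u_3 − 9)/19 = -1/2
Digits: (0, 0, 18, 9, 9, 9).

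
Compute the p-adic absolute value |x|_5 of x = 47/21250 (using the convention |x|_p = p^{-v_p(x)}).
|47/21250|_5 = 625

Step 1 — compute v_5(x) by factoring powers of 5 out of the numerator and denominator: v_5(47/21250) = -4. Step 2 — apply |x|_p = p^{-v_p(x)} = 5^{4} = 625.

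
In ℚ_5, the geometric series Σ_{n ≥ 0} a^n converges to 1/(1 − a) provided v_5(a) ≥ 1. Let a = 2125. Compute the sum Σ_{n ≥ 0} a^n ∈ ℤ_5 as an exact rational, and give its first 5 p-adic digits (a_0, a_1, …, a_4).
Σ a^n = 1/(1 − a) = -1/2124;  first 5 digits = (1, 0, 0, 2, 3)

v_5(a) = 3 ≥ 1, so the series converges in ℤ_5 to 1/(1 − a) = 1/(1 − 2125) = -1/2124. Expand this rational in ℤ_5: compute digits iteratively via d_i = x_i mod 5, x_{i+1} = (x_i − d_i)/5. The first 5 digits are (1, 0, 0, 2, 3).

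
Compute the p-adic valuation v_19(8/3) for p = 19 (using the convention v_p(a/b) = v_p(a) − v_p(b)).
v_19(8/3) = 0

Factor powers of 19 from the numerator and denominator of the reduced fraction: 8 = 19^0 · 8 and 3 = 19^0 · 3. Apply v_p(a/b) = v_p(a) − v_p(b): v_19(8/3) = 0 − 0 = 0.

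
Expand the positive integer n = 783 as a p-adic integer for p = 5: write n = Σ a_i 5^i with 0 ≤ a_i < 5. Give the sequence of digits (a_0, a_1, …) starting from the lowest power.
(a_0, a_1, …) = (3, 1, 1, 1, 1)

Repeated division by 5 gives the digits low-to-high: 783 = 3 + 1·5^1 + 1·5^2 + 1·5^3 + 1·5^4. Digit sequence: (3, 1, 1, 1, 1).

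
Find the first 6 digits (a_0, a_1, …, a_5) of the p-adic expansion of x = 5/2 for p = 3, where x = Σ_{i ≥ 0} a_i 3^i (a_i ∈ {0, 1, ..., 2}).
(a_0, …, a_5) = (1, 2, 1, 1, 1, 1)

v_3(5/2) = 0 (numerator and denominator both coprime to 3), so x ∈ ℤ_3^×. Compute digits iteratively via a_i = x_i mod 3, x_{i+1} = (x_i − a_i)/3, with x_0 = x:
  x_0 = 5/2;  a_0 = 1;  x_1 = (x_0 − 1)/3 = 1/2
  x_1 = 1/2;  a_1 = 2;  x_2 = (x_1 − 2)/3 = -1/2
  x_2 = -1/2;  a_2 = 1;  x_3 = (x_2 − 1)/3 = -1/2
  x_3 = -1/2;  a_3 = 1;  x_4 = (x_3 − 1)/3 = -1/2
  x_4 = -1/2;  a_4 = 1;  x_5 = (x_4 − 1)/3 = -1/2
  x_5 = -1/2;  a_5 = 1;  x_6 = (x_5 − 1)/3 = -1/2
Digits: (1, 2, 1, 1, 1, 1).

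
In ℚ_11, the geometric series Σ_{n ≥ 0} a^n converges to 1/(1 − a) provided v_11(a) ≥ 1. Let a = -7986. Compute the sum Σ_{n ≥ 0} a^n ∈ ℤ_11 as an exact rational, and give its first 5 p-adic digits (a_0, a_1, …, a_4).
Σ a^n = 1/(1 − a) = 1/7987;  first 5 digits = (1, 0, 0, 5, 10)

v_11(a) = 3 ≥ 1, so the series converges in ℤ_11 to 1/(1 − a) = 1/(1 − (-7986)) = 1/7987. Expand this rational in ℤ_11: compute digits iteratively via d_i = x_i mod 11, x_{i+1} = (x_i − d_i)/11. The first 5 digits are (1, 0, 0, 5, 10).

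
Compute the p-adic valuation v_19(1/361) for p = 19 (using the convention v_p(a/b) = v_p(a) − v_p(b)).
v_19(1/361) = -2

Factor powers of 19 from the numerator and denominator of the reduced fraction: 1 = 19^0 · 1 and 361 = 19^2 · 1. Apply v_p(a/b) = v_p(a) − v_p(b): v_19(1/361) = 0 − 2 = -2.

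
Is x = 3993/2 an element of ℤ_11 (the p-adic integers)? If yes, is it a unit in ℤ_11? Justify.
x ∈ ℤ_11 but not a unit; v_11(x) = 3 > 0

ℤ_11 = {x ∈ ℚ_11 : v_11(x) ≥ 0} and ℤ_11^× = {x ∈ ℤ_11 : v_11(x) = 0}. Here v_11(3993/2) = v_11(num) − v_11(den) = 3; compare against these criteria.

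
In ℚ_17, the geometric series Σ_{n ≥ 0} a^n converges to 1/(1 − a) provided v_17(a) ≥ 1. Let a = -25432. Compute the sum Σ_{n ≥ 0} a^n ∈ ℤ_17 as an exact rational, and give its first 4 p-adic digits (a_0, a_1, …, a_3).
Σ a^n = 1/(1 − a) = 1/25433;  first 4 digits = (1, 0, 14, 11)

v_17(a) = 2 ≥ 1, so the series converges in ℤ_17 to 1/(1 − a) = 1/(1 − (-25432)) = 1/25433. Expand this rational in ℤ_17: compute digits iteratively via d_i = x_i mod 17, x_{i+1} = (x_i − d_i)/17. The first 4 digits are (1, 0, 14, 11).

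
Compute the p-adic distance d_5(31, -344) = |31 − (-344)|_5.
d_5(31, -344) = 1/125

Step 1 — x − y = 31 − (-344) = 375. Step 2 — v_5(375) = 3 (factor: 375 = (5^3 · 3); the sign does not affect v_p). Step 3 — |x − y|_5 = 5^{-3} = 1/125.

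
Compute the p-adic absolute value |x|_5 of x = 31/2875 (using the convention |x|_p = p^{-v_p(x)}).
|31/2875|_5 = 125

Step 1 — compute v_5(x) by factoring powers of 5 out of the numerator and denominator: v_5(31/2875) = -3. Step 2 — apply |x|_p = p^{-v_p(x)} = 5^{3} = 125.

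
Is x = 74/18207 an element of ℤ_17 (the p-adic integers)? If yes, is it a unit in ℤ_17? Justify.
x ∉ ℤ_17 (v_17(x) = -2 < 0)

ℤ_17 = {x ∈ ℚ_17 : v_17(x) ≥ 0} and ℤ_17^× = {x ∈ ℤ_17 : v_17(x) = 0}. Here v_17(74/18207) = v_17(num) − v_17(den) = -2; compare against these criteria.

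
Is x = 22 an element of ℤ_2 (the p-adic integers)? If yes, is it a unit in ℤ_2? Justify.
x ∈ ℤ_2 but not a unit; v_2(x) = 1 > 0

ℤ_2 = {x ∈ ℚ_2 : v_2(x) ≥ 0} and ℤ_2^× = {x ∈ ℤ_2 : v_2(x) = 0}. Here v_2(22) = v_2(num) − v_2(den) = 1; compare against these criteria.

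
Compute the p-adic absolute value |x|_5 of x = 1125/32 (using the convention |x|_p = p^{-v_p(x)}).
|1125/32|_5 = 1/125

Step 1 — compute v_5(x) by factoring powers of 5 out of the numerator and denominator: v_5(1125/32) = 3. Step 2 — apply |x|_p = p^{-v_p(x)} = 5^{-3} = 1/125.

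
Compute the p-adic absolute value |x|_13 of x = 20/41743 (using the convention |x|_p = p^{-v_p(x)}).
|20/41743|_13 = 2197

Step 1 — compute v_13(x) by factoring powers of 13 out of the numerator and denominator: v_13(20/41743) = -3. Step 2 — apply |x|_p = p^{-v_p(x)} = 13^{3} = 2197.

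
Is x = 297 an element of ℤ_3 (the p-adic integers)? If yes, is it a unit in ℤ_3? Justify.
x ∈ ℤ_3 but not a unit; v_3(x) = 3 > 0

ℤ_3 = {x ∈ ℚ_3 : v_3(x) ≥ 0} and ℤ_3^× = {x ∈ ℤ_3 : v_3(x) = 0}. Here v_3(297) = v_3(num) − v_3(den) = 3; compare against these criteria.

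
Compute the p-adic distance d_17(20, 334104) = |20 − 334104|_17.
d_17(20, 334104) = 1/83521

Step 1 — x − y = 20 − 334104 = -334084. Step 2 — v_17(-334084) = 4 (factor: -334084 = −(17^4 · 4); the sign does not affect v_p). Step 3 — |x − y|_17 = 17^{-4} = 1/83521.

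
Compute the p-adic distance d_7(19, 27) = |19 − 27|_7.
d_7(19, 27) = 1

Step 1 — x − y = 19 − 27 = -8. Step 2 — v_7(-8) = 0 (factor: -8 = −(7^0 · 8); the sign does not affect v_p). Step 3 — |x − y|_7 = 7^{0} = 1.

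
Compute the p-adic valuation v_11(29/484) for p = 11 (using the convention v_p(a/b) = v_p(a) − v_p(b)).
v_11(29/484) = -2

Factor powers of 11 from the numerator and denominator of the reduced fraction: 29 = 11^0 · 29 and 484 = 11^2 · 4. Apply v_p(a/b) = v_p(a) − v_p(b): v_11(29/484) = 0 − 2 = -2.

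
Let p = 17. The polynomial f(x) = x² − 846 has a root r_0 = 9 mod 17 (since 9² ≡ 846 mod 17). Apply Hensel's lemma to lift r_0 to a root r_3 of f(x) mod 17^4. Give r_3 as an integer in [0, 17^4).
r_3 = 36321 (mod 83521)

Hensel's recurrence: r_{i+1} = r_i − f(r_i)·(f′(r_i))^{-1} mod 17^{i+2}, with f′(x) = 2x. Iterate:
  r_0 = 9 (mod 17)
  r_1 = 196 (mod 289)
  r_2 = 1930 (mod 4913)
  r_3 = 36321 (mod 83521)
Final: r_3 = 36321, and one checks f(r_3) ≡ 0 mod 17^4.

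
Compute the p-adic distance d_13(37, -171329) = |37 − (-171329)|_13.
d_13(37, -171329) = 1/28561

Step 1 — x − y = 37 − (-171329) = 171366. Step 2 — v_13(171366) = 4 (factor: 171366 = (13^4 · 6); the sign does not affect v_p). Step 3 — |x − y|_13 = 13^{-4} = 1/28561.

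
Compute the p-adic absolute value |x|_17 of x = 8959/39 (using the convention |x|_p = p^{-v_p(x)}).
|8959/39|_17 = 1/289

Step 1 — compute v_17(x) by factoring powers of 17 out of the numerator and denominator: v_17(8959/39) = 2. Step 2 — apply |x|_p = p^{-v_p(x)} = 17^{-2} = 1/289.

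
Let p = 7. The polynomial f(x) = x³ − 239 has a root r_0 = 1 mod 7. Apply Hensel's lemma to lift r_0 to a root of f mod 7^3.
r_2 = 113 (mod 343)

Hensel: r_{i+1} = r_i − f(r_i)/f′(r_i) mod 7^{i+2}, where f′(x) = 3x². Iterate:
  r_0 = 1 (mod 7)
  r_1 = 15 (mod 49)
  r_2 = 113 (mod 343)
Final: r = 113 with f(r) ≡ 0 mod 7^3.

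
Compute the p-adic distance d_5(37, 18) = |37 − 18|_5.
d_5(37, 18) = 1

Step 1 — x − y = 37 − 18 = 19. Step 2 — v_5(19) = 0 (factor: 19 = (5^0 · 19); the sign does not affect v_p). Step 3 — |x − y|_5 = 5^{0} = 1.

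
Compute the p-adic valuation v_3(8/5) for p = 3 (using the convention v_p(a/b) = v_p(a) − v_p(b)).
v_3(8/5) = 0

Factor powers of 3 from the numerator and denominator of the reduced fraction: 8 = 3^0 · 8 and 5 = 3^0 · 5. Apply v_p(a/b) = v_p(a) − v_p(b): v_3(8/5) = 0 − 0 = 0.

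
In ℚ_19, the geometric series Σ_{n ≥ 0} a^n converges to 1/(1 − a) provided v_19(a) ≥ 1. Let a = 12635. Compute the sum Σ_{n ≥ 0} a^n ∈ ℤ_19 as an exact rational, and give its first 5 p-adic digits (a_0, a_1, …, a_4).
Σ a^n = 1/(1 − a) = -1/12634;  first 5 digits = (1, 0, 16, 1, 9)

v_19(a) = 2 ≥ 1, so the series converges in ℤ_19 to 1/(1 − a) = 1/(1 − 12635) = -1/12634. Expand this rational in ℤ_19: compute digits iteratively via d_i = x_i mod 19, x_{i+1} = (x_i − d_i)/19. The first 5 digits are (1, 0, 16, 1, 9).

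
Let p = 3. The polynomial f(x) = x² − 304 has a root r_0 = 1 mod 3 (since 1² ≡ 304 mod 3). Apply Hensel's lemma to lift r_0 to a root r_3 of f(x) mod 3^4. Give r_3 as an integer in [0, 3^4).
r_3 = 40 (mod 81)

Hensel's recurrence: r_{i+1} = r_i − f(r_i)·(f′(r_i))^{-1} mod 3^{i+2}, with f′(x) = 2x. Iterate:
  r_0 = 1 (mod 3)
  r_1 = 4 (mod 9)
  r_2 = 13 (mod 27)
  r_3 = 40 (mod 81)
Final: r_3 = 40, and one checks f(r_3) ≡ 0 mod 3^4.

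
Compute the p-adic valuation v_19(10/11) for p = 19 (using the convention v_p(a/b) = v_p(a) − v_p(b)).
v_19(10/11) = 0

Factor powers of 19 from the numerator and denominator of the reduced fraction: 10 = 19^0 · 10 and 11 = 19^0 · 11. Apply v_p(a/b) = v_p(a) − v_p(b): v_19(10/11) = 0 − 0 = 0.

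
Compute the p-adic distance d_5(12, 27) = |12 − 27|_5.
d_5(12, 27) = 1/5

Step 1 — x − y = 12 − 27 = -15. Step 2 — v_5(-15) = 1 (factor: -15 = −(5^1 · 3); the sign does not affect v_p). Step 3 — |x − y|_5 = 5^{-1} = 1/5.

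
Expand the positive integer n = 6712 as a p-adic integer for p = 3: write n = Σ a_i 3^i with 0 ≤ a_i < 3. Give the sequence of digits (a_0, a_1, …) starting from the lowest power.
(a_0, a_1, …) = (1, 2, 1, 2, 1, 0, 0, 0, 1)

Repeated division by 3 gives the digits low-to-high: 6712 = 1 + 2·3^1 + 1·3^2 + 2·3^3 + 1·3^4 + 1·3^8. Digit sequence: (1, 2, 1, 2, 1, 0, 0, 0, 1).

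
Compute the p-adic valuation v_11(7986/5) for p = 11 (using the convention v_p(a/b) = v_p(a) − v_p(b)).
v_11(7986/5) = 3

Factor powers of 11 from the numerator and denominator of the reduced fraction: 7986 = 11^3 · 6 and 5 = 11^0 · 5. Apply v_p(a/b) = v_p(a) − v_p(b): v_11(7986/5) = 3 − 0 = 3.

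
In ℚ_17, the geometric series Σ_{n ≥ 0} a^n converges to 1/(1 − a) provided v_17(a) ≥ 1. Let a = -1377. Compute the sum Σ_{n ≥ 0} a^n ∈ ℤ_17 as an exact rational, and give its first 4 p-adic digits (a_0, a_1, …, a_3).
Σ a^n = 1/(1 − a) = 1/1378;  first 4 digits = (1, 4, 11, 7)

v_17(a) = 1 ≥ 1, so the series converges in ℤ_17 to 1/(1 − a) = 1/(1 − (-1377)) = 1/1378. Expand this rational in ℤ_17: compute digits iteratively via d_i = x_i mod 17, x_{i+1} = (x_i − d_i)/17. The first 4 digits are (1, 4, 11, 7).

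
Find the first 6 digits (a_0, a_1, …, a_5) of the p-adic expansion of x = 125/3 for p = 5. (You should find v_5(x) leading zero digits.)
(a_0, …, a_5) = (0, 0, 0, 2, 3, 1)

v_5(125/3) = 3, so a_0 = ... = a_2 = 0. Factor out: x = 5^3 · u with u = 1/3 a unit in ℤ_5. Expand u iteratively via a_{v+i} = u_i mod 5, u_{i+1} = (u_i − a_{v+i})/5:
  u_0 = 1/3;  a_3 = 2;  u_1 = (u_0 − 2)/5 = -1/3
  u_1 = -1/3;  a_4 = 3;  u_2 = (u_1 − 3)/5 = -2/3
  u_2 = -2/3;  a_5 = 1;  u_3 = (u_2 − 1)/5 = -1/3
Digits: (0, 0, 0, 2, 3, 1).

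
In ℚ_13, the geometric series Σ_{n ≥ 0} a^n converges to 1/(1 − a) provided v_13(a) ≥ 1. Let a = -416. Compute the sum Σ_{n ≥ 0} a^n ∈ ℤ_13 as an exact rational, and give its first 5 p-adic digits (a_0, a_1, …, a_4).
Σ a^n = 1/(1 − a) = 1/417;  first 5 digits = (1, 7, 7, 5, 3)

v_13(a) = 1 ≥ 1, so the series converges in ℤ_13 to 1/(1 − a) = 1/(1 − (-416)) = 1/417. Expand this rational in ℤ_13: compute digits iteratively via d_i = x_i mod 13, x_{i+1} = (x_i − d_i)/13. The first 5 digits are (1, 7, 7, 5, 3).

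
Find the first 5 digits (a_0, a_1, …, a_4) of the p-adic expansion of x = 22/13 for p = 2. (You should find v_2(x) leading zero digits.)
(a_0, …, a_4) = (0, 1, 1, 1, 0)

v_2(22/13) = 1, so a_0 = ... = a_0 = 0. Factor out: x = 2^1 · u with u = 11/13 a unit in ℤ_2. Expand u iteratively via a_{v+i} = u_i mod 2, u_{i+1} = (u_i − a_{v+i})/2:
  u_0 = 11/13;  a_1 = 1;  u_1 = (u_0 − 1)/2 = -1/13
  u_1 = -1/13;  a_2 = 1;  u_2 = (u_1 − 1)/2 = -7/13
  u_2 = -7/13;  a_3 = 1;  u_3 = (u_2 − 1)/2 = -10/13
  u_3 = -10/13;  a_4 = 0;  u_4 = (u_3 − 0)/2 = -5/13
Digits: (0, 1, 1, 1, 0).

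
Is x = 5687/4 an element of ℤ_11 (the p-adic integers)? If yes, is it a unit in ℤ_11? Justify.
x ∈ ℤ_11 but not a unit; v_11(x) = 2 > 0

ℤ_11 = {x ∈ ℚ_11 : v_11(x) ≥ 0} and ℤ_11^× = {x ∈ ℤ_11 : v_11(x) = 0}. Here v_11(5687/4) = v_11(num) − v_11(den) = 2; compare against these criteria.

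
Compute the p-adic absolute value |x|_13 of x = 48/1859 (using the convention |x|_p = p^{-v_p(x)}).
|48/1859|_13 = 169

Step 1 — compute v_13(x) by factoring powers of 13 out of the numerator and denominator: v_13(48/1859) = -2. Step 2 — apply |x|_p = p^{-v_p(x)} = 13^{2} = 169.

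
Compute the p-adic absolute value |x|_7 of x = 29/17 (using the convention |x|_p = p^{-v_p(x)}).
|29/17|_7 = 1

Step 1 — compute v_7(x) by factoring powers of 7 out of the numerator and denominator: v_7(29/17) = 0. Step 2 — apply |x|_p = p^{-v_p(x)} = 7^{0} = 1.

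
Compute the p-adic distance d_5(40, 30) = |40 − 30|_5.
d_5(40, 30) = 1/5

Step 1 — x − y = 40 − 30 = 10. Step 2 — v_5(10) = 1 (factor: 10 = (5^1 · 2); the sign does not affect v_p). Step 3 — |x − y|_5 = 5^{-1} = 1/5.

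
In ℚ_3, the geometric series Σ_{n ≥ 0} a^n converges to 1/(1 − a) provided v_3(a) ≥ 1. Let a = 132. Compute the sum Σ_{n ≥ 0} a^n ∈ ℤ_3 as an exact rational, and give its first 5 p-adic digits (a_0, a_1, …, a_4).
Σ a^n = 1/(1 − a) = -1/131;  first 5 digits = (1, 2, 0, 1, 1)

v_3(a) = 1 ≥ 1, so the series converges in ℤ_3 to 1/(1 − a) = 1/(1 − 132) = -1/131. Expand this rational in ℤ_3: compute digits iteratively via d_i = x_i mod 3, x_{i+1} = (x_i − d_i)/3. The first 5 digits are (1, 2, 0, 1, 1).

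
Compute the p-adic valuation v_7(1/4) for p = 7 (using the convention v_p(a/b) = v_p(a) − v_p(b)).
v_7(1/4) = 0

Factor powers of 7 from the numerator and denominator of the reduced fraction: 1 = 7^0 · 1 and 4 = 7^0 · 4. Apply v_p(a/b) = v_p(a) − v_p(b): v_7(1/4) = 0 − 0 = 0.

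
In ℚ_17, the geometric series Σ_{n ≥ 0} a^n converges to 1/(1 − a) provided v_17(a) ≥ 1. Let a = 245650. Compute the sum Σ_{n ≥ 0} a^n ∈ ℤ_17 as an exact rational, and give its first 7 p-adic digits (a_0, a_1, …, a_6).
Σ a^n = 1/(1 − a) = -1/245649;  first 7 digits = (1, 0, 0, 16, 2, 0, 1)

v_17(a) = 3 ≥ 1, so the series converges in ℤ_17 to 1/(1 − a) = 1/(1 − 245650) = -1/245649. Expand this rational in ℤ_17: compute digits iteratively via d_i = x_i mod 17, x_{i+1} = (x_i − d_i)/17. The first 7 digits are (1, 0, 0, 16, 2, 0, 1).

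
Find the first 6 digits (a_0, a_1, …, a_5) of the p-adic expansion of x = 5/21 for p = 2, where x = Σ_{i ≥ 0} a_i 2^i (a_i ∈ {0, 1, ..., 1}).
(a_0, …, a_5) = (1, 0, 0, 0, 1, 1)

v_2(5/21) = 0 (numerator and denominator both coprime to 2), so x ∈ ℤ_2^×. Compute digits iteratively via a_i = x_i mod 2, x_{i+1} = (x_i − a_i)/2, with x_0 = x:
  x_0 = 5/21;  a_0 = 1;  x_1 = (x_0 − 1)/2 = -8/21
  x_1 = -8/21;  a_1 = 0;  x_2 = (x_1 − 0)/2 = -4/21
  x_2 = -4/21;  a_2 = 0;  x_3 = (x_2 − 0)/2 = -2/21
  x_3 = -2/21;  a_3 = 0;  x_4 = (x_3 − 0)/2 = -1/21
  x_4 = -1/21;  a_4 = 1;  x_5 = (x_4 − 1)/2 = -11/21
  x_5 = -11/21;  a_5 = 1;  x_6 = (x_5 − 1)/2 = -16/21
Digits: (1, 0, 0, 0, 1, 1).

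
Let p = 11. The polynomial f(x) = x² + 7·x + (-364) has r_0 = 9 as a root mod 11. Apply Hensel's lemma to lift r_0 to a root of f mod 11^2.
r_1 = 42 (mod 121)

Hensel: r_{i+1} = r_i − f(r_i)·(f′(r_i))^{-1} mod 11^{i+2}, f′(x) = 2x + 7. Iterate:
  r_0 = 9 (mod 11)
  r_1 = 42 (mod 121)
Final: r = 42 satisfies f(r) ≡ 0 mod 11^2.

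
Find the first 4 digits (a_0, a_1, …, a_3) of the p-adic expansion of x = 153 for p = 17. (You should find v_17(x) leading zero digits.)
(a_0, …, a_3) = (0, 9, 0, 0)

v_17(153) = 1, so a_0 = ... = a_0 = 0. Factor out: x = 17^1 · u with u = 9 a unit in ℤ_17. Expand u iteratively via a_{v+i} = u_i mod 17, u_{i+1} = (u_i − a_{v+i})/17:
  u_0 = 9;  a_1 = 9;  u_1 = (u_0 − 9)/17 = 0
  u_1 = 0;  a_2 = 0;  u_2 = (u_1 − 0)/17 = 0
  u_2 = 0;  a_3 = 0;  u_3 = (u_2 − 0)/17 = 0
Digits: (0, 9, 0, 0).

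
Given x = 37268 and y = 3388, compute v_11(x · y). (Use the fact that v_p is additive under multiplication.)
v_11(126263984) = 5

v_p(x) = 3 (factor: 37268 = 11^3 · 28); v_p(y) = 2 (factor: 3388 = 11^2 · 28). Additivity: v_p(xy) = v_p(x) + v_p(y) = 3 + 2 = 5. (Direct check: xy = 126263984 = 11^5 · (784).)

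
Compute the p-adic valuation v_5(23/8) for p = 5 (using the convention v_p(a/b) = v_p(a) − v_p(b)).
v_5(23/8) = 0

Factor powers of 5 from the numerator and denominator of the reduced fraction: 23 = 5^0 · 23 and 8 = 5^0 · 8. Apply v_p(a/b) = v_p(a) − v_p(b): v_5(23/8) = 0 − 0 = 0.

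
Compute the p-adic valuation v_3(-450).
v_3(-450) = 2

v_3(n) is the largest exponent k such that 3^k divides n. Factor out: -450 = -3^2 · 50. (Sign doesn't affect v_p.) So v_3(-450) = 2.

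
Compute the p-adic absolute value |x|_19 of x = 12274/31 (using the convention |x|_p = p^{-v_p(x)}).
|12274/31|_19 = 1/361

Step 1 — compute v_19(x) by factoring powers of 19 out of the numerator and denominator: v_19(12274/31) = 2. Step 2 — apply |x|_p = p^{-v_p(x)} = 19^{-2} = 1/361.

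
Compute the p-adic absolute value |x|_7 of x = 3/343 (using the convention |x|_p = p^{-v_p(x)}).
|3/343|_7 = 343

Step 1 — compute v_7(x) by factoring powers of 7 out of the numerator and denominator: v_7(3/343) = -3. Step 2 — apply |x|_p = p^{-v_p(x)} = 7^{3} = 343.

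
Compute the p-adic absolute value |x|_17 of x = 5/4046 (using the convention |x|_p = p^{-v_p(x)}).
|5/4046|_17 = 289

Step 1 — compute v_17(x) by factoring powers of 17 out of the numerator and denominator: v_17(5/4046) = -2. Step 2 — apply |x|_p = p^{-v_p(x)} = 17^{2} = 289.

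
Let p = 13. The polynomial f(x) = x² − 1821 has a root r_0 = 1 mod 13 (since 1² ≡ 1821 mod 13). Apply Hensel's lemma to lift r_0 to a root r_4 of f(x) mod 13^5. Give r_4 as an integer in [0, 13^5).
r_4 = 281113 (mod 371293)

Hensel's recurrence: r_{i+1} = r_i − f(r_i)·(f′(r_i))^{-1} mod 13^{i+2}, with f′(x) = 2x. Iterate:
  r_0 = 1 (mod 13)
  r_1 = 66 (mod 169)
  r_2 = 2094 (mod 2197)
  r_3 = 24064 (mod 28561)
  r_4 = 281113 (mod 371293)
Final: r_4 = 281113, and one checks f(r_4) ≡ 0 mod 13^5.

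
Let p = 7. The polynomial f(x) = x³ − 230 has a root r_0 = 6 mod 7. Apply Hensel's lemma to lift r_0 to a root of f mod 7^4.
r_3 = 174 (mod 2401)

Hensel: r_{i+1} = r_i − f(r_i)/f′(r_i) mod 7^{i+2}, where f′(x) = 3x². Iterate:
  r_0 = 6 (mod 7)
  r_1 = 27 (mod 49)
  r_2 = 174 (mod 343)
  r_3 = 174 (mod 2401)
Final: r = 174 with f(r) ≡ 0 mod 7^4.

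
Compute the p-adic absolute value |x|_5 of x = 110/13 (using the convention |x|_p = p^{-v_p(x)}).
|110/13|_5 = 1/5

Step 1 — compute v_5(x) by factoring powers of 5 out of the numerator and denominator: v_5(110/13) = 1. Step 2 — apply |x|_p = p^{-v_p(x)} = 5^{-1} = 1/5.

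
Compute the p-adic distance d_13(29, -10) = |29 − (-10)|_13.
d_13(29, -10) = 1/13

Step 1 — x − y = 29 − (-10) = 39. Step 2 — v_13(39) = 1 (factor: 39 = (13^1 · 3); the sign does not affect v_p). Step 3 — |x − y|_13 = 13^{-1} = 1/13.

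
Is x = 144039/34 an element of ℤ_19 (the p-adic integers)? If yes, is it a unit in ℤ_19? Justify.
x ∈ ℤ_19 but not a unit; v_19(x) = 3 > 0

ℤ_19 = {x ∈ ℚ_19 : v_19(x) ≥ 0} and ℤ_19^× = {x ∈ ℤ_19 : v_19(x) = 0}. Here v_19(144039/34) = v_19(num) − v_19(den) = 3; compare against these criteria.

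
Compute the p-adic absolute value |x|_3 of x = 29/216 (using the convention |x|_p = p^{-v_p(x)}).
|29/216|_3 = 27

Step 1 — compute v_3(x) by factoring powers of 3 out of the numerator and denominator: v_3(29/216) = -3. Step 2 — apply |x|_p = p^{-v_p(x)} = 3^{3} = 27.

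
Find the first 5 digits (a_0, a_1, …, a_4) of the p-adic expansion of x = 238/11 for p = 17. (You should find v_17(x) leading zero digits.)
(a_0, …, a_4) = (0, 9, 15, 13, 10)

v_17(238/11) = 1, so a_0 = ... = a_0 = 0. Factor out: x = 17^1 · u with u = 14/11 a unit in ℤ_17. Expand u iteratively via a_{v+i} = u_i mod 17, u_{i+1} = (u_i − a_{v+i})/17:
  u_0 = 14/11;  a_1 = 9;  u_1 = (u_0 − 9)/17 = -5/11
  u_1 = -5/11;  a_2 = 15;  u_2 = (u_1 − 15)/17 = -10/11
  u_2 = -10/11;  a_3 = 13;  u_3 = (u_2 − 13)/17 = -9/11
  u_3 = -9/11;  a_4 = 10;  u_4 = (u_3 − 10)/17 = -7/11
Digits: (0, 9, 15, 13, 10).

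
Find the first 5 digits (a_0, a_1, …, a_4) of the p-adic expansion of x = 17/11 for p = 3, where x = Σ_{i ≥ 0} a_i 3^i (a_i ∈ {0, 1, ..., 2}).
(a_0, …, a_4) = (1, 1, 0, 1, 1)

v_3(17/11) = 0 (numerator and denominator both coprime to 3), so x ∈ ℤ_3^×. Compute digits iteratively via a_i = x_i mod 3, x_{i+1} = (x_i − a_i)/3, with x_0 = x:
  x_0 = 17/11;  a_0 = 1;  x_1 = (x_0 − 1)/3 = 2/11
  x_1 = 2/11;  a_1 = 1;  x_2 = (x_1 − 1)/3 = -3/11
  x_2 = -3/11;  a_2 = 0;  x_3 = (x_2 − 0)/3 = -1/11
  x_3 = -1/11;  a_3 = 1;  x_4 = (x_3 − 1)/3 = -4/11
  x_4 = -4/11;  a_4 = 1;  x_5 = (x_4 − 1)/3 = -5/11
Digits: (1, 1, 0, 1, 1).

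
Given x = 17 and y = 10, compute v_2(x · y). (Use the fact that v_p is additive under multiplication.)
v_2(170) = 1

v_p(x) = 0 (factor: 17 = 2^0 · 17); v_p(y) = 1 (factor: 10 = 2^1 · 5). Additivity: v_p(xy) = v_p(x) + v_p(y) = 0 + 1 = 1. (Direct check: xy = 170 = 2^1 · (85).)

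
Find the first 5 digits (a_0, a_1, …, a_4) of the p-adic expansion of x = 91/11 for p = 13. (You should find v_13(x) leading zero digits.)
(a_0, …, a_4) = (0, 3, 1, 7, 3)

v_13(91/11) = 1, so a_0 = ... = a_0 = 0. Factor out: x = 13^1 · u with u = 7/11 a unit in ℤ_13. Expand u iteratively via a_{v+i} = u_i mod 13, u_{i+1} = (u_i − a_{v+i})/13:
  u_0 = 7/11;  a_1 = 3;  u_1 = (u_0 − 3)/13 = -2/11
  u_1 = -2/11;  a_2 = 1;  u_2 = (u_1 − 1)/13 = -1/11
  u_2 = -1/11;  a_3 = 7;  u_3 = (u_2 − 7)/13 = -6/11
  u_3 = -6/11;  a_4 = 3;  u_4 = (u_3 − 3)/13 = -3/11
Digits: (0, 3, 1, 7, 3).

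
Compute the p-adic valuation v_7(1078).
v_7(1078) = 2

v_7(n) is the largest exponent k such that 7^k divides n. Factor out: 1078 = 7^2 · 22. (Sign doesn't affect v_p.) So v_7(1078) = 2.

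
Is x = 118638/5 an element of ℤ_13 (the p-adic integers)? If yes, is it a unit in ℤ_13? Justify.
x ∈ ℤ_13 but not a unit; v_13(x) = 3 > 0

ℤ_13 = {x ∈ ℚ_13 : v_13(x) ≥ 0} and ℤ_13^× = {x ∈ ℤ_13 : v_13(x) = 0}. Here v_13(118638/5) = v_13(num) − v_13(den) = 3; compare against these criteria.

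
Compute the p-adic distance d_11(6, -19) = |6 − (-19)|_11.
d_11(6, -19) = 1

Step 1 — x − y = 6 − (-19) = 25. Step 2 — v_11(25) = 0 (factor: 25 = (11^0 · 25); the sign does not affect v_p). Step 3 — |x − y|_11 = 11^{0} = 1.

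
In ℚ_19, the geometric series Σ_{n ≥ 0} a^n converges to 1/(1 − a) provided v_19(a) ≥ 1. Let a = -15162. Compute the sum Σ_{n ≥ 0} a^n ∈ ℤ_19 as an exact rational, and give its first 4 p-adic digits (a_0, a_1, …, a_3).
Σ a^n = 1/(1 − a) = 1/15163;  first 4 digits = (1, 0, 15, 16)

v_19(a) = 2 ≥ 1, so the series converges in ℤ_19 to 1/(1 − a) = 1/(1 − (-15162)) = 1/15163. Expand this rational in ℤ_19: compute digits iteratively via d_i = x_i mod 19, x_{i+1} = (x_i − d_i)/19. The first 4 digits are (1, 0, 15, 16).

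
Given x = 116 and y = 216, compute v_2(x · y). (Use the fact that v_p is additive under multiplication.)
v_2(25056) = 5

v_p(x) = 2 (factor: 116 = 2^2 · 29); v_p(y) = 3 (factor: 216 = 2^3 · 27). Additivity: v_p(xy) = v_p(x) + v_p(y) = 2 + 3 = 5. (Direct check: xy = 25056 = 2^5 · (783).)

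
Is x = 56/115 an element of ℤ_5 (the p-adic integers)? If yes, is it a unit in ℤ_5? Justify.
x ∉ ℤ_5 (v_5(x) = -1 < 0)

ℤ_5 = {x ∈ ℚ_5 : v_5(x) ≥ 0} and ℤ_5^× = {x ∈ ℤ_5 : v_5(x) = 0}. Here v_5(56/115) = v_5(num) − v_5(den) = -1; compare against these criteria.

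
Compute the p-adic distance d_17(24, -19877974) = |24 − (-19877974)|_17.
d_17(24, -19877974) = 1/1419857

Step 1 — x − y = 24 − (-19877974) = 19877998. Step 2 — v_17(19877998) = 5 (factor: 19877998 = (17^5 · 14); the sign does not affect v_p). Step 3 — |x − y|_17 = 17^{-5} = 1/1419857.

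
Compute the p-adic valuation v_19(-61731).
v_19(-61731) = 3

v_19(n) is the largest exponent k such that 19^k divides n. Factor out: -61731 = -19^3 · 9. (Sign doesn't affect v_p.) So v_19(-61731) = 3.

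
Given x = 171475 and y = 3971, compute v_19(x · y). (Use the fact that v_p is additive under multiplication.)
v_19(680927225) = 5

v_p(x) = 3 (factor: 171475 = 19^3 · 25); v_p(y) = 2 (factor: 3971 = 19^2 · 11). Additivity: v_p(xy) = v_p(x) + v_p(y) = 3 + 2 = 5. (Direct check: xy = 680927225 = 19^5 · (275).)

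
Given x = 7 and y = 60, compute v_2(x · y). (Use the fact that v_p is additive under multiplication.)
v_2(420) = 2

v_p(x) = 0 (factor: 7 = 2^0 · 7); v_p(y) = 2 (factor: 60 = 2^2 · 15). Additivity: v_p(xy) = v_p(x) + v_p(y) = 0 + 2 = 2. (Direct check: xy = 420 = 2^2 · (105).)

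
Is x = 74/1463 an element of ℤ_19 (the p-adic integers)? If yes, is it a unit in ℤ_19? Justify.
x ∉ ℤ_19 (v_19(x) = -1 < 0)

ℤ_19 = {x ∈ ℚ_19 : v_19(x) ≥ 0} and ℤ_19^× = {x ∈ ℤ_19 : v_19(x) = 0}. Here v_19(74/1463) = v_19(num) − v_19(den) = -1; compare against these criteria.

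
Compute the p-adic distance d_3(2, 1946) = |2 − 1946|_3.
d_3(2, 1946) = 1/243

Step 1 — x − y = 2 − 1946 = -1944. Step 2 — v_3(-1944) = 5 (factor: -1944 = −(3^5 · 8); the sign does not affect v_p). Step 3 — |x − y|_3 = 3^{-5} = 1/243.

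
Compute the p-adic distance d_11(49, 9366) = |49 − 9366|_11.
d_11(49, 9366) = 1/1331

Step 1 — x − y = 49 − 9366 = -9317. Step 2 — v_11(-9317) = 3 (factor: -9317 = −(11^3 · 7); the sign does not affect v_p). Step 3 — |x − y|_11 = 11^{-3} = 1/1331.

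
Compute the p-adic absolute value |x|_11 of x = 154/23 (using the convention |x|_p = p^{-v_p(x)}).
|154/23|_11 = 1/11

Step 1 — compute v_11(x) by factoring powers of 11 out of the numerator and denominator: v_11(154/23) = 1. Step 2 — apply |x|_p = p^{-v_p(x)} = 11^{-1} = 1/11.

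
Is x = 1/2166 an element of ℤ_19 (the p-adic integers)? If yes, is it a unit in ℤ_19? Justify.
x ∉ ℤ_19 (v_19(x) = -2 < 0)

ℤ_19 = {x ∈ ℚ_19 : v_19(x) ≥ 0} and ℤ_19^× = {x ∈ ℤ_19 : v_19(x) = 0}. Here v_19(1/2166) = v_19(num) − v_19(den) = -2; compare against these criteria.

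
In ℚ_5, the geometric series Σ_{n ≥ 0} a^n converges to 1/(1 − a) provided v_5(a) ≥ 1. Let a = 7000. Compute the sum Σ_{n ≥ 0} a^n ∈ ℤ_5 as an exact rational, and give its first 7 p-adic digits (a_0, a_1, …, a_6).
Σ a^n = 1/(1 − a) = -1/6999;  first 7 digits = (1, 0, 0, 1, 1, 2, 1)

v_5(a) = 3 ≥ 1, so the series converges in ℤ_5 to 1/(1 − a) = 1/(1 − 7000) = -1/6999. Expand this rational in ℤ_5: compute digits iteratively via d_i = x_i mod 5, x_{i+1} = (x_i − d_i)/5. The first 7 digits are (1, 0, 0, 1, 1, 2, 1).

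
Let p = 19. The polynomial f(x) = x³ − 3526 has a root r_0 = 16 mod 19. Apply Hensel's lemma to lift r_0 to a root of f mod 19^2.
r_1 = 35 (mod 361)

Hensel: r_{i+1} = r_i − f(r_i)/f′(r_i) mod 19^{i+2}, where f′(x) = 3x². Iterate:
  r_0 = 16 (mod 19)
  r_1 = 35 (mod 361)
Final: r = 35 with f(r) ≡ 0 mod 19^2.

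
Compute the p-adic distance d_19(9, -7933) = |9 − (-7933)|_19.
d_19(9, -7933) = 1/361

Step 1 — x − y = 9 − (-7933) = 7942. Step 2 — v_19(7942) = 2 (factor: 7942 = (19^2 · 22); the sign does not affect v_p). Step 3 — |x − y|_19 = 19^{-2} = 1/361.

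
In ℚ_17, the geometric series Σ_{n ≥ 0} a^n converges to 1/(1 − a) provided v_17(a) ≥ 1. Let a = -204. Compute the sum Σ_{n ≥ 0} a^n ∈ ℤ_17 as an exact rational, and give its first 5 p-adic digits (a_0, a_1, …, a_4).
Σ a^n = 1/(1 − a) = 1/205;  first 5 digits = (1, 5, 7, 14, 13)

v_17(a) = 1 ≥ 1, so the series converges in ℤ_17 to 1/(1 − a) = 1/(1 − (-204)) = 1/205. Expand this rational in ℤ_17: compute digits iteratively via d_i = x_i mod 17, x_{i+1} = (x_i − d_i)/17. The first 5 digits are (1, 5, 7, 14, 13).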